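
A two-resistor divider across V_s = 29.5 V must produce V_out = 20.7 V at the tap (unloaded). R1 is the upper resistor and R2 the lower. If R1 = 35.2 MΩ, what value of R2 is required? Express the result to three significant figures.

R2 ≈ 82.8 MΩ

Required fraction k = V_out/V_s = 0.7017.
R2 = R1 · 0.7017/(1 − 0.7017) = 82.80 MΩ.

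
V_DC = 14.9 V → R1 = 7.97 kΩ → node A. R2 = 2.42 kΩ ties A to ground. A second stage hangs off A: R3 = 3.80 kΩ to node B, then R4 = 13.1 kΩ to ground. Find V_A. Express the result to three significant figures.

Looking into the second stage from A: R3 + R4 = 16.90 kΩ appears in parallel with R2.
Effective lower resistance at A: R2 ‖ 16.90 = 2.117 kΩ.
So V_A = 14.9 × 0.2099 = 3.127 V.

V_A ≈ 3.13 V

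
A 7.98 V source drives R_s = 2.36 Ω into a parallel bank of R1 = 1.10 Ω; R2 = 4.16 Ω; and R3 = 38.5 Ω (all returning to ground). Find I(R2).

Combine the parallel branches: R_p = (1/1.10 + 1/4.16 + 1/38.5)⁻¹ = 0.8507 Ω.
V_A by voltage divider: V_A = 7.98 × 0.8507/(2.36 + 0.8507) = 2.114 V.
I(R2) = V_A / R2 = 2.114/4.16 = 0.5083 A.

I ≈ 0.508 A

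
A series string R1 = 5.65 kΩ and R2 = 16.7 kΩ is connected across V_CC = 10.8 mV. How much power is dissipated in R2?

P ≈ 3.90 nW

ΣR = 22.35 kΩ → I = 10.8/22.35 = 0.4832 µA.
P(R2) = I²·R2 = (0.4832)² × 16.7 = 3.900 nW.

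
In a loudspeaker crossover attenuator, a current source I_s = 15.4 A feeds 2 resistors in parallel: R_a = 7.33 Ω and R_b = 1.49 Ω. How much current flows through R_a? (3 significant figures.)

With just two branches, the current splits inversely with resistance.
So I = 15.4 × 1.49/8.820 = 2.602 A.

I ≈ 2.60 A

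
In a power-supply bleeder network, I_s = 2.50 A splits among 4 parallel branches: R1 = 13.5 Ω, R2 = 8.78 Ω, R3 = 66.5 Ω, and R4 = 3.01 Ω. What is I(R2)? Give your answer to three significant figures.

I ≈ 0.532 A

Total conductance ΣG = 1/13.5 + 1/8.78 + 1/66.5 + 1/3.01 = 0.5352 (units of 1/Ω).
Current divider: I(R2) = I_s · G_k/ΣG = 2.50 × (0.1139/0.5352) = 2.50 × 0.2128 = 0.5320 A.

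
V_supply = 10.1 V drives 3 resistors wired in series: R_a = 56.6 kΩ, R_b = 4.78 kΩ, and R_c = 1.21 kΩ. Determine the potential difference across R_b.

Total series resistance ΣR = 56.6 + 4.78 + 1.21 = 62.59 kΩ.
Voltage divider: V = V_supply · (4.780 / 62.59) = 10.1 × 0.07637 = 0.7713 V.

V ≈ 0.771 V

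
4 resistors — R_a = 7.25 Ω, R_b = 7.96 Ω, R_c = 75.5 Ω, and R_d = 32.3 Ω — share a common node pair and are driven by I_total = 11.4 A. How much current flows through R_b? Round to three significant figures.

I ≈ 4.65 A

Total conductance ΣG = 1/7.25 + 1/7.96 + 1/75.5 + 1/32.3 = 0.3078 (units of 1/Ω).
R_b takes the fraction G_k/ΣG = 0.1256/0.3078 = 0.4082, so I = 11.4 × 0.4082 = 4.653 A.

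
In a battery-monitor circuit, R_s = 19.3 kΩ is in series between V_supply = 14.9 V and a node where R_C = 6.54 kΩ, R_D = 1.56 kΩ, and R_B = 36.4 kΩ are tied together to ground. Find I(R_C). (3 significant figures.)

Combine the parallel branches: R_p = (1/6.54 + 1/1.56 + 1/36.4)⁻¹ = 1.217 kΩ.
V_A = 14.9 × 1.217/20.52 = 0.8841 V.
Branch current I = V_A/R_C = 0.8841/6.54 = 0.1352 mA.

I ≈ 0.135 mA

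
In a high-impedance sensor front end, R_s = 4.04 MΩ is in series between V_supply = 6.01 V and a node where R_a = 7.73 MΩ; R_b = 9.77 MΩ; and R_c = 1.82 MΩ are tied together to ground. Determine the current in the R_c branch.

Combine the parallel branches: R_p = (1/7.73 + 1/9.77 + 1/1.82)⁻¹ = 1.280 MΩ.
V_A = 6.01 × 1.280/5.320 = 1.446 V.
Branch current I = V_A/R_c = 1.446/1.82 = 0.7946 µA.

I ≈ 0.795 µA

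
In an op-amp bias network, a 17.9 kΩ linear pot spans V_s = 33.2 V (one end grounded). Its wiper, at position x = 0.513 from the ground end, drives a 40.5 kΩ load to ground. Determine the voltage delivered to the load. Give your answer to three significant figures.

Lower segment x·R_p = 9.183 kΩ; upper segment (1−x)·R_p = 8.717 kΩ.
(x·R_p) ‖ R_L = 7.485 kΩ.
V_out = 33.2 × 7.485/(8.717 + 7.485) = 15.34 V.

V_out ≈ 15.3 V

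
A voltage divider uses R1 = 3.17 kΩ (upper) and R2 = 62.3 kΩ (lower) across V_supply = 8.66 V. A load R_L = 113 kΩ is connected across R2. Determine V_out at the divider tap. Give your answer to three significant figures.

V_out ≈ 8.03 V

The load sits in parallel with R2, giving an effective lower resistance R2' = R2·R_L/(R2+R_L) = 40.16 kΩ.
Now apply the divider: V_out = 8.66 × 0.9268 = 8.026 V.
(Unloaded it would be 8.24 V; the load pulls it down.)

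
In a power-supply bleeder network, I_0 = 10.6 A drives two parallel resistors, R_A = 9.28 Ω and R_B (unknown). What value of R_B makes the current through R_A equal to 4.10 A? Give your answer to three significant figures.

R_B ≈ 5.85 Ω

In a two-way split, I_A/I_0 = R_B/(R_A + R_B).
4.10/10.6 = R_B/(R_A + R_B) → R_B = R_A · (0.3868)/(1 − 0.3868) = 9.28 × 0.6308 = 5.854 Ω.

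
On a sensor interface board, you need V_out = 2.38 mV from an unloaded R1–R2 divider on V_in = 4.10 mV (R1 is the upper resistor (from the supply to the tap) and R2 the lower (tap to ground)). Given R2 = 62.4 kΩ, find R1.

R1 ≈ 45.1 kΩ

Required fraction k = V_out/V_in = 0.5805.
Rearranging, R1 = R2·(1−k)/k = 62.4 × 0.7227 = 45.10 kΩ.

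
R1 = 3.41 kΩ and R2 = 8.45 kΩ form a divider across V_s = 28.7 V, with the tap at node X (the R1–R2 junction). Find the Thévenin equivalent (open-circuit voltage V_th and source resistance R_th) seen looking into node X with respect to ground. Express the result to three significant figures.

V_th ≈ 20.4 V, R_th ≈ 2.43 kΩ

With X open, the divider is unloaded: V_th = 28.7 × 8.45/11.86 = 20.45 V.
With V_s suppressed (replaced by a short), R_th = R1 ‖ R2 = (3.410 × 8.45)/(3.410 + 8.45) = 2.430 kΩ.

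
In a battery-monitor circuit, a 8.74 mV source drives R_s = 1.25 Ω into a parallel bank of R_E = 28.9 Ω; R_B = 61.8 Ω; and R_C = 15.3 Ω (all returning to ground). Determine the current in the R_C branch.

I ≈ 0.499 mA

Parallel bank: R_p = 1/(1/28.9 + 1/61.8 + 1/15.3) = 8.610 Ω.
V_A by voltage divider: V_A = 8.74 × 8.610/(1.25 + 8.610) = 7.632 mV.
I(R_C) = V_A / R_C = 7.632/15.3 = 0.4988 mA.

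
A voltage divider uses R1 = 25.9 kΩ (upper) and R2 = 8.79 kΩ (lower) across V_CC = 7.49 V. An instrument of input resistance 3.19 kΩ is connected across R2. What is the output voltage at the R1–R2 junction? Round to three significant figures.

The load sits in parallel with R2, giving an effective lower resistance R2' = R2·R_L/(R2+R_L) = 2.341 kΩ.
Now apply the divider: V_out = 7.49 × 0.08288 = 0.6208 V.

V_out ≈ 0.621 V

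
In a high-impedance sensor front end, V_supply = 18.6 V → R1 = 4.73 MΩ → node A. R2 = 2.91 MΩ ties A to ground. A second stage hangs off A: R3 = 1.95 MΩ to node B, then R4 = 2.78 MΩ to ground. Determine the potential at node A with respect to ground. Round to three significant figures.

Looking into the second stage from A: R3 + R4 = 4.730 MΩ appears in parallel with R2.
Effective lower resistance at A: R2 ‖ 4.730 = 1.802 MΩ.
So V_A = 18.6 × 0.2758 = 5.130 V.

V_A ≈ 5.13 V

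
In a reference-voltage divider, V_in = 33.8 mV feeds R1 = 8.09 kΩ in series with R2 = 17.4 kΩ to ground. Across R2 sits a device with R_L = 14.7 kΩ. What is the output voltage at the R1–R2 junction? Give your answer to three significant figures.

First combine the lower leg with the load: R2 ‖ R_L = 7.968 kΩ.
Now apply the divider: V_out = 33.8 × 0.4962 = 16.77 mV.
(Unloaded it would be 23.1 mV; the load pulls it down.)

V_out ≈ 16.8 mV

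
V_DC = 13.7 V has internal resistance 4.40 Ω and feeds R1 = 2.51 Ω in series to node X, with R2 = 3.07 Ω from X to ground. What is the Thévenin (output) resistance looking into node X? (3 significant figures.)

R_th ≈ 2.13 Ω

R1' = 4.40 + 2.51 = 6.910 Ω (source resistance + R1).
Looking into X with the source shorted: R_th = R1'·R2/(R1'+R2) = 6.910 × 3.07/9.980 = 2.126 Ω.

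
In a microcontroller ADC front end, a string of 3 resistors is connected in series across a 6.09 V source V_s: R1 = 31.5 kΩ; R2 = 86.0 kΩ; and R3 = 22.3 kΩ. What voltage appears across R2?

Series total: ΣR = 31.5 + 86.0 + 22.3 = 139.8 kΩ.
Voltage divider: V = V_s · (86.00 / 139.8) = 6.09 × 0.6152 = 3.746 V.

V ≈ 3.75 V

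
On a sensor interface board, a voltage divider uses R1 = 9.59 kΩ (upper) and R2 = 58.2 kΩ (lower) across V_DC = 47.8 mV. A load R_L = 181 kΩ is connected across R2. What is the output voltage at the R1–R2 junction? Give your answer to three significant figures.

V_out ≈ 39.3 mV

R2 ‖ R_L = (58.2 × 181)/(58.2 + 181) = 44.04 kΩ.
Then V_out = V_DC · R2'/(R1 + R2') = 47.8 × 44.04/53.63 = 39.25 mV.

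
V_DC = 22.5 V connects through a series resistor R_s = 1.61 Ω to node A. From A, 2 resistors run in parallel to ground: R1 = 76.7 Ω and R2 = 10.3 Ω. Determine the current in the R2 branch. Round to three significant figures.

Equivalent of the parallel group: R_p = 9.081 Ω.
V_A by voltage divider: V_A = 22.5 × 9.081/(1.61 + 9.081) = 19.11 V.
I(R2) = V_A / R2 = 19.11/10.3 = 1.855 A.
(Equivalently: I_total = 2.105 A, then current-divider fraction G_k/ΣG = 0.8816.)

I ≈ 1.86 A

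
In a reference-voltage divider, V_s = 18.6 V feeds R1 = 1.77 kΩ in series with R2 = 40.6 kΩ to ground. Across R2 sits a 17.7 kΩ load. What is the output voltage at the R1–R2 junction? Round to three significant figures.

R2 ‖ R_L = (40.6 × 17.7)/(40.6 + 17.7) = 12.33 kΩ.
Now apply the divider: V_out = 18.6 × 0.8744 = 16.26 V.

V_out ≈ 16.3 V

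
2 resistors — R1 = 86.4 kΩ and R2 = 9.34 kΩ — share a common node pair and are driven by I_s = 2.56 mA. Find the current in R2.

I ≈ 2.31 mA

For two parallel branches, I_k = I_s · (other R)/(sum of R).
So I = 2.56 × 86.4/95.74 = 2.310 mA.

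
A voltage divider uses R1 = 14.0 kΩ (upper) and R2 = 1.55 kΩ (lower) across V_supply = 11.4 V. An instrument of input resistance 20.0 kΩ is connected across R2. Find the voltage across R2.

R2 ‖ R_L = (1.55 × 20.0)/(1.55 + 20.0) = 1.439 kΩ.
Voltage divider with the loaded lower leg: V_out = 11.4 × 1.439/(14.0 + 1.439) = 11.4 × 0.09318 = 1.062 V.
(Unloaded it would be 1.14 V; the load pulls it down.)

V_out ≈ 1.06 V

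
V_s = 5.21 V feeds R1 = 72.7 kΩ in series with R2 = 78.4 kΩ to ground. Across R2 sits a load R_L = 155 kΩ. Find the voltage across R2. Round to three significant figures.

V_out ≈ 2.17 V

The load sits in parallel with R2, giving an effective lower resistance R2' = R2·R_L/(R2+R_L) = 52.07 kΩ.
Now apply the divider: V_out = 5.21 × 0.4173 = 2.174 V.
(Unloaded it would be 2.70 V; the load pulls it down.)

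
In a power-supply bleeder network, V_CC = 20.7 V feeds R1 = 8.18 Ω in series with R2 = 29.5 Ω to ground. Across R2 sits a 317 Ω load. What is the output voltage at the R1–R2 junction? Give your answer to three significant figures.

R2 ‖ R_L = (29.5 × 317)/(29.5 + 317) = 26.99 Ω.
Voltage divider with the loaded lower leg: V_out = 20.7 × 26.99/(8.18 + 26.99) = 20.7 × 0.7674 = 15.89 V.

V_out ≈ 15.9 V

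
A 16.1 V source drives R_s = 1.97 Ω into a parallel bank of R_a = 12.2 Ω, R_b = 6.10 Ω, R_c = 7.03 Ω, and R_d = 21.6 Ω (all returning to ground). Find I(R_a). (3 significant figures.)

Equivalent of the parallel group: R_p = 2.302 Ω.
V_A by voltage divider: V_A = 16.1 × 2.302/(1.97 + 2.302) = 8.675 V.
Branch current I = V_A/R_a = 8.675/12.2 = 0.7111 A.

I ≈ 0.711 A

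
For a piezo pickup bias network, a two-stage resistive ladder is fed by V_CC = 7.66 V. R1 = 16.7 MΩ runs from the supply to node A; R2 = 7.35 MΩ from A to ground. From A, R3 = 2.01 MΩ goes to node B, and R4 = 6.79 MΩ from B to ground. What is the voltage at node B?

Looking into the second stage from A: R3 + R4 = 8.800 MΩ appears in parallel with R2.
R2 ‖ (R3+R4) = 4.005 MΩ.
V_A = 7.66 × 4.005/(16.7 + 4.005) = 1.482 V.
Stage 2 is unloaded, so V_B = V_A · R4/(R3+R4) = 1.482 × 6.79/8.800 = 1.143 V.

V_B ≈ 1.14 V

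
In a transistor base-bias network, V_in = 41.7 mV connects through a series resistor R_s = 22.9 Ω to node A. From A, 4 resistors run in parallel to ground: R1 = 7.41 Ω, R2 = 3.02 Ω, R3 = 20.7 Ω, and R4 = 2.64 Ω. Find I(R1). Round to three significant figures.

Combine the parallel branches: R_p = (1/7.41 + 1/3.02 + 1/20.7 + 1/2.64)⁻¹ = 1.120 Ω.
Node voltage V_A = V_in · R_p/(R_s + R_p) = 41.7 × 0.04661 = 1.944 mV.
Branch current I = V_A/R1 = 1.944/7.41 = 0.2623 mA.

I ≈ 0.262 mA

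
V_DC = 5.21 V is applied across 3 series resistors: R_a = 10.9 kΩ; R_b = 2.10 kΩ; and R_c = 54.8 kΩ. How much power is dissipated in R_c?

P ≈ 0.324 mW

Series current I = V_DC/ΣR = 5.21/67.80 = 0.07684 mA.
V(R_c) = I·R = 4.211 V; P = V·I = 4.211 × 0.07684 = 0.3236 mW.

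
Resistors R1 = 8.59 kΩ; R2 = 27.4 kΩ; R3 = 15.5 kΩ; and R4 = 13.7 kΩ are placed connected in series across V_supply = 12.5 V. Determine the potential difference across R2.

ΣR = 8.59 + 27.4 + 15.5 + 13.7 = 65.19 kΩ.
By the voltage-divider rule, V = 12.5 × 27.40/65.19 = 5.254 V.

V ≈ 5.25 V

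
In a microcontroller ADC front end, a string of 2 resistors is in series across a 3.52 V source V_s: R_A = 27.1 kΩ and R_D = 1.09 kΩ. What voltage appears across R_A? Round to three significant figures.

Series total: ΣR = 27.1 + 1.09 = 28.19 kΩ.
V = V_s · R/ΣR = 3.52 × 0.9613 = 3.384 V.

V ≈ 3.38 V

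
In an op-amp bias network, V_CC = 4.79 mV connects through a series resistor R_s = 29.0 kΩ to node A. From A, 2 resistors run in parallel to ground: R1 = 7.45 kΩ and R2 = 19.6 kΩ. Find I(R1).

Equivalent of the parallel group: R_p = 5.398 kΩ.
V_A by voltage divider: V_A = 4.79 × 5.398/(29.0 + 5.398) = 0.7517 mV.
I(R1) = V_A / R1 = 0.7517/7.45 = 0.1009 µA.

I ≈ 0.101 µA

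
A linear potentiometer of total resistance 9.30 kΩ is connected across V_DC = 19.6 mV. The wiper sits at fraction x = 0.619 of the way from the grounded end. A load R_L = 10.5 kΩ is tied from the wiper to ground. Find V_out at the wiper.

Lower segment x·R_p = 5.757 kΩ; upper segment (1−x)·R_p = 3.543 kΩ.
(x·R_p) ‖ R_L = 3.718 kΩ.
Then V_out = V_DC · 3.718/(3.543 + 3.718) = 10.04 mV.

V_out ≈ 10.0 mV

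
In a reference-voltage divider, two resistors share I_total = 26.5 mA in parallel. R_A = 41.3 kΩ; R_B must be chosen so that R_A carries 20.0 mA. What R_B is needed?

R_B ≈ 127 kΩ

Two-branch current divider: I_A = I_total · R_B/(R_A + R_B).
20.0/26.5 = R_B/(R_A + R_B) → R_B = R_A · (0.7547)/(1 − 0.7547) = 41.3 × 3.077 = 127.1 kΩ.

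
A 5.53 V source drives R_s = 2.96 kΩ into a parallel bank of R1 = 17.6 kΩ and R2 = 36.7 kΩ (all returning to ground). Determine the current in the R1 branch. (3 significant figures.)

Equivalent of the parallel group: R_p = 11.90 kΩ.
V_A = 5.53 × 11.90/14.86 = 4.428 V.
Branch current I = V_A/R1 = 4.428/17.6 = 0.2516 mA.

I ≈ 0.252 mA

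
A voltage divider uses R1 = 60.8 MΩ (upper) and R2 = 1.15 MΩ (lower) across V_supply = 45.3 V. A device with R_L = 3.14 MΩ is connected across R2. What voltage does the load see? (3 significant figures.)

First combine the lower leg with the load: R2 ‖ R_L = 0.8417 MΩ.
Then V_out = V_supply · R2'/(R1 + R2') = 45.3 × 0.8417/61.64 = 0.6186 V.

V_out ≈ 0.619 V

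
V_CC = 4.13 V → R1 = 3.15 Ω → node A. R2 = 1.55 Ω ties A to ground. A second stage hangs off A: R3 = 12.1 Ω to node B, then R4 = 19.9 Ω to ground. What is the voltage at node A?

Looking into the second stage from A: R3 + R4 = 32.00 Ω appears in parallel with R2.
Effective lower resistance at A: R2 ‖ 32.00 = 1.478 Ω.
V_A = 4.13 × 1.478/(3.15 + 1.478) = 1.319 V.

V_A ≈ 1.32 V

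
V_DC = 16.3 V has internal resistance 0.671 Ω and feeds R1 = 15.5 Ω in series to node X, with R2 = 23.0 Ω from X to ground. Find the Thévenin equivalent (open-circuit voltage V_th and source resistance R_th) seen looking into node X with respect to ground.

R1' = 0.671 + 15.5 = 16.17 Ω (source resistance + R1).
Open-circuit (no load on X): V_th = V_DC · R2/(R1' + R2) = 16.3 × 23.0/(16.17 + 23.0) = 9.571 V.
Looking into X with the source shorted: R_th = R1'·R2/(R1'+R2) = 16.17 × 23.0/39.17 = 9.495 Ω.

V_th ≈ 9.57 V, R_th ≈ 9.50 Ω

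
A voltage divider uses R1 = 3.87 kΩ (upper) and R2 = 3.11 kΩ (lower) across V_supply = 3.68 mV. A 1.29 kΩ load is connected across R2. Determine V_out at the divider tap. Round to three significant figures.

V_out ≈ 0.702 mV

The load sits in parallel with R2, giving an effective lower resistance R2' = R2·R_L/(R2+R_L) = 0.9118 kΩ.
Now apply the divider: V_out = 3.68 × 0.1907 = 0.7017 mV.
(Unloaded it would be 1.64 mV; the load pulls it down.)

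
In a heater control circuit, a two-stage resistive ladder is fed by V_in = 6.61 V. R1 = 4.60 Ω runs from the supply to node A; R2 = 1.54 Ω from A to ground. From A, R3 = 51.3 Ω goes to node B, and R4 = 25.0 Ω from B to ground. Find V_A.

The second stage (R3 + R4 = 76.30 Ω) loads node A in parallel with R2.
Effective lower resistance at A: R2 ‖ 76.30 = 1.510 Ω.
V_A = 6.61 × 1.510/(4.60 + 1.510) = 1.633 V.

V_A ≈ 1.63 V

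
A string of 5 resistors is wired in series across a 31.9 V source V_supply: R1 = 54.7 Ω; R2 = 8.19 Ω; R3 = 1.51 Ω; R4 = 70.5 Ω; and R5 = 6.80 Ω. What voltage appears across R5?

Series total: ΣR = 54.7 + 8.19 + 1.51 + 70.5 + 6.80 = 141.7 Ω.
Voltage divider: V = V_supply · (6.800 / 141.7) = 31.9 × 0.04799 = 1.531 V.

V ≈ 1.53 V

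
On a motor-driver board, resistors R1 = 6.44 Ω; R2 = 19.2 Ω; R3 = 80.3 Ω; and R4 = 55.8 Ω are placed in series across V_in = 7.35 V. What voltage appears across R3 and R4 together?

V ≈ 6.18 V

Series total: ΣR = 6.44 + 19.2 + 80.3 + 55.8 = 161.7 Ω.
R_{R3..R4} = 80.3 + 55.8 = 136.1 Ω.
Voltage divider: V = V_in · (136.1 / 161.7) = 7.35 × 0.8415 = 6.185 V.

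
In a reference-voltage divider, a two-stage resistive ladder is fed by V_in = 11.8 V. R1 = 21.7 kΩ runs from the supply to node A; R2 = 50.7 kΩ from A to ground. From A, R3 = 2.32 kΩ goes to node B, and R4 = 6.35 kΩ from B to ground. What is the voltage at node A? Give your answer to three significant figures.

V_A ≈ 3.00 V

The second stage (R3 + R4 = 8.670 kΩ) loads node A in parallel with R2.
Effective lower resistance at A: R2 ‖ 8.670 = 7.404 kΩ.
First divider: V_A = V_in · 7.404/(21.7 + 7.404) = 3.002 V.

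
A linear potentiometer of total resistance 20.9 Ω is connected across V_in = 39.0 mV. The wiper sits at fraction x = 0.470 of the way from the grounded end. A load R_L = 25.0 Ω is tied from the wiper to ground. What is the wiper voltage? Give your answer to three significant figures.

Lower segment x·R_p = 9.823 Ω; upper segment (1−x)·R_p = 11.08 Ω.
R_L loads the lower segment: effective lower R = 7.052 Ω.
V_out = 39.0 × 7.052/(11.08 + 7.052) = 15.17 mV.
(Unloaded: V_out = x·V_in = 18.3 mV.)

V_out ≈ 15.2 mV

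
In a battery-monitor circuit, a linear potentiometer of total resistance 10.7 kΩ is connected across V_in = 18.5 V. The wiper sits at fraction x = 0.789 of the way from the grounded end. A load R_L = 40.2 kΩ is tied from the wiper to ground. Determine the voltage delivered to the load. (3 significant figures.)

The pot divides into 2.258 kΩ above the wiper and 8.442 kΩ below.
Lower segment in parallel with the load: 8.442 ‖ 40.2 = 6.977 kΩ.
V_out = 18.5 × 6.977/(2.258 + 6.977) = 13.98 V.
(Unloaded: V_out = x·V_in = 14.6 V.)

V_out ≈ 14.0 V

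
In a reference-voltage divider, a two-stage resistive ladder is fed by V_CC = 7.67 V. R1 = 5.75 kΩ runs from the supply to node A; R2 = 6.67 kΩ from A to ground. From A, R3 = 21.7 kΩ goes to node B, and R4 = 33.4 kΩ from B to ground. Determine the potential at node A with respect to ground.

Node A sees R2 in parallel with the series input of stage 2, R3 + R4 = 55.10 kΩ.
R2 ‖ (R3+R4) = 5.950 kΩ.
So V_A = 7.67 × 0.5085 = 3.900 V.

V_A ≈ 3.90 V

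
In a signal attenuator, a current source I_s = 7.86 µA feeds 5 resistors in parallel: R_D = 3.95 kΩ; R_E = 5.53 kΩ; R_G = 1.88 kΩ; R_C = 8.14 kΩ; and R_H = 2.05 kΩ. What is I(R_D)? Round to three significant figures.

I ≈ 1.26 µA

Total conductance ΣG = 1/3.95 + 1/5.53 + 1/1.88 + 1/8.14 + 1/2.05 = 1.577 (units of 1/kΩ).
Current divider: I(R_D) = I_s · G_k/ΣG = 7.86 × (0.2532/1.577) = 7.86 × 0.1606 = 1.262 µA.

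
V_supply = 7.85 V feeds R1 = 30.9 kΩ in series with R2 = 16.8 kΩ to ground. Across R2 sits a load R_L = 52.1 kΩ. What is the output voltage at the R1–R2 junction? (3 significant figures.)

V_out ≈ 2.29 V

R2 ‖ R_L = (16.8 × 52.1)/(16.8 + 52.1) = 12.70 kΩ.
Voltage divider with the loaded lower leg: V_out = 7.85 × 12.70/(30.9 + 12.70) = 7.85 × 0.2913 = 2.287 V.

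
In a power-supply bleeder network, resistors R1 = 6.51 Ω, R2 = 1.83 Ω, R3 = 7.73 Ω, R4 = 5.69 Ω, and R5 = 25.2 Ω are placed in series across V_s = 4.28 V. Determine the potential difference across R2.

V ≈ 0.167 V

ΣR = 6.51 + 1.83 + 7.73 + 5.69 + 25.2 = 46.96 Ω.
V = V_s · R/ΣR = 4.28 × 0.03897 = 0.1668 V.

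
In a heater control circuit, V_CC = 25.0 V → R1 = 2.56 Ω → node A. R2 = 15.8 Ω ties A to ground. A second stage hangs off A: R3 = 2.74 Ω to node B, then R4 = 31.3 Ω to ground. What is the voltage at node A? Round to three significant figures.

Looking into the second stage from A: R3 + R4 = 34.04 Ω appears in parallel with R2.
R2 ‖ (R3+R4) = 10.79 Ω.
So V_A = 25.0 × 0.8083 = 20.21 V.

V_A ≈ 20.2 V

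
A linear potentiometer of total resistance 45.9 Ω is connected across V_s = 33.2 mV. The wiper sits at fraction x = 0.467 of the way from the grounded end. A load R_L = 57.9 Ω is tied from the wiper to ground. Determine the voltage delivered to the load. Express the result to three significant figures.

V_out ≈ 12.9 mV

The pot divides into 24.46 Ω above the wiper and 21.44 Ω below.
(x·R_p) ‖ R_L = 15.64 Ω.
Loaded-divider output: V_out = 33.2 × 0.3900 = 12.95 mV.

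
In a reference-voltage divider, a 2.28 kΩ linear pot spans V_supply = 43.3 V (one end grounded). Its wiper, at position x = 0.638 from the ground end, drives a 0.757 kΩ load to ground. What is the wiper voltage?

V_out ≈ 16.3 V

Lower segment x·R_p = 1.455 kΩ; upper segment (1−x)·R_p = 0.8254 kΩ.
(x·R_p) ‖ R_L = 0.4979 kΩ.
Then V_out = V_supply · 0.4979/(0.8254 + 0.4979) = 16.29 V.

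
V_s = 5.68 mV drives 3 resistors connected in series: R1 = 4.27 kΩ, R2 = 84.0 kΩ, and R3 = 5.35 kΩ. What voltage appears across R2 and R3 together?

V ≈ 5.42 mV

ΣR = 4.27 + 84.0 + 5.35 = 93.62 kΩ.
R_{R2..R3} = 84.0 + 5.35 = 89.35 kΩ.
By the voltage-divider rule, V = 5.68 × 89.35/93.62 = 5.421 mV.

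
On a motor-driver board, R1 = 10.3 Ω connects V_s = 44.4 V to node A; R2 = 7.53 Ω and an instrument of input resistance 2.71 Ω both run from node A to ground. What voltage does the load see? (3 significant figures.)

First combine the lower leg with the load: R2 ‖ R_L = 1.993 Ω.
Now apply the divider: V_out = 44.4 × 0.1621 = 7.198 V.

V_out ≈ 7.20 V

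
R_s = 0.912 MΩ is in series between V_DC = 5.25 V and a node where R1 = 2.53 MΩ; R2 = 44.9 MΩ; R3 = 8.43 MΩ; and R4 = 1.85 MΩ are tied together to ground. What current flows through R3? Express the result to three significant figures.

I ≈ 0.314 µA

Equivalent of the parallel group: R_p = 0.9288 MΩ.
V_A by voltage divider: V_A = 5.25 × 0.9288/(0.912 + 0.9288) = 2.649 V.
I(R3) = V_A / R3 = 2.649/8.43 = 0.3142 µA.
(Equivalently: I_total = 2.852 µA, then current-divider fraction G_k/ΣG = 0.1102.)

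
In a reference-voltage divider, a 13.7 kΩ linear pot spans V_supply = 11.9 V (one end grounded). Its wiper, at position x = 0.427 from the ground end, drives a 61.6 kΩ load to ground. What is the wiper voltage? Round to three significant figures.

V_out ≈ 4.82 V

Lower segment x·R_p = 5.850 kΩ; upper segment (1−x)·R_p = 7.850 kΩ.
(x·R_p) ‖ R_L = 5.343 kΩ.
V_out = 11.9 × 5.343/(7.850 + 5.343) = 4.819 V.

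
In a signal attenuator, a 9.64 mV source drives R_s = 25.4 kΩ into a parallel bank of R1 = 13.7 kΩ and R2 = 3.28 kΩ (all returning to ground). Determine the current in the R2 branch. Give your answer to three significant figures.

Combine the parallel branches: R_p = (1/13.7 + 1/3.28)⁻¹ = 2.646 kΩ.
V_A = 9.64 × 2.646/28.05 = 0.9096 mV.
I(R2) = V_A / R2 = 0.9096/3.28 = 0.2773 µA.

I ≈ 0.277 µA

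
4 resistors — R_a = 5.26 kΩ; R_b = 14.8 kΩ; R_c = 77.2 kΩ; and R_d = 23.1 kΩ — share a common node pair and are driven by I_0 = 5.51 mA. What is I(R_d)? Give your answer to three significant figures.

I ≈ 0.760 mA

Conductances: ΣG = 1/5.26 + 1/14.8 + 1/77.2 + 1/23.1 = 0.3139 (1/kΩ).
By the current-divider rule, I = I_0 · G_k/ΣG = 5.51 × 0.1379 = 0.7598 mA.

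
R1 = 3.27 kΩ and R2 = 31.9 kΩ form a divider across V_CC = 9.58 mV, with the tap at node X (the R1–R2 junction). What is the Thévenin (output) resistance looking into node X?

R_th ≈ 2.97 kΩ

Zeroing V_CC shorts the top of R1 to ground, so R_th = R1 ‖ R2 = 2.966 kΩ.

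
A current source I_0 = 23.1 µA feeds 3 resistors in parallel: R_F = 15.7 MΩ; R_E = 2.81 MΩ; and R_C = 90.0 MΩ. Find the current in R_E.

I ≈ 19.1 µA

Total conductance ΣG = 1/15.7 + 1/2.81 + 1/90.0 = 0.4307 (units of 1/MΩ).
By the current-divider rule, I = I_0 · G_k/ΣG = 23.1 × 0.8263 = 19.09 µA.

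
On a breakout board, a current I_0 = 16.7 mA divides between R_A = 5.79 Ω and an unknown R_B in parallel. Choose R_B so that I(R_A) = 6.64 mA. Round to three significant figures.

R_B ≈ 3.82 Ω

The fraction through R_A equals R_B/(R_A+R_B).
6.64/16.7 = R_B/(R_A + R_B) → R_B = R_A · (0.3976)/(1 − 0.3976) = 5.79 × 0.6600 = 3.822 Ω.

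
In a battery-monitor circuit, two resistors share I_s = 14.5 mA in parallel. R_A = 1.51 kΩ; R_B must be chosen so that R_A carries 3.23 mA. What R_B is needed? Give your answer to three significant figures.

In a two-way split, I_A/I_s = R_B/(R_A + R_B).
With f = 0.2228, R_B = R_A · f/(1−f) = 1.51 × 0.2866 = 0.4328 kΩ.

R_B ≈ 0.433 kΩ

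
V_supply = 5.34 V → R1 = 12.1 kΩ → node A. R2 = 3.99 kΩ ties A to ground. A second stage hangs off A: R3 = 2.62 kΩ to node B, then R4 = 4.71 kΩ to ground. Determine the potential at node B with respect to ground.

Looking into the second stage from A: R3 + R4 = 7.330 kΩ appears in parallel with R2.
R2 ‖ (R3+R4) = 2.584 kΩ.
First divider: V_A = V_supply · 2.584/(12.1 + 2.584) = 0.9396 V.
Stage 2 is unloaded, so V_B = V_A · R4/(R3+R4) = 0.9396 × 4.71/7.330 = 0.6037 V.

V_B ≈ 0.604 V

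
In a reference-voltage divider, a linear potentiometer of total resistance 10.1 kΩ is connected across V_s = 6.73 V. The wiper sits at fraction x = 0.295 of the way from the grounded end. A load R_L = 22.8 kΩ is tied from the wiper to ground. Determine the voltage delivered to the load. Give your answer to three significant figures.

Split the track: R_lower = x·R_p = 2.979 kΩ, R_upper = (1−x)·R_p = 7.121 kΩ.
R_L loads the lower segment: effective lower R = 2.635 kΩ.
V_out = 6.73 × 2.635/(7.121 + 2.635) = 1.818 V.

V_out ≈ 1.82 V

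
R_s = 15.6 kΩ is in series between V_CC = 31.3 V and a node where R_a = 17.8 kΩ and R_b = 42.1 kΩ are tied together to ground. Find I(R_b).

I ≈ 0.331 mA

Equivalent of the parallel group: R_p = 12.51 kΩ.
V_A = 31.3 × 12.51/28.11 = 13.93 V.
I(R_b) = V_A / R_b = 13.93/42.1 = 0.3309 mA.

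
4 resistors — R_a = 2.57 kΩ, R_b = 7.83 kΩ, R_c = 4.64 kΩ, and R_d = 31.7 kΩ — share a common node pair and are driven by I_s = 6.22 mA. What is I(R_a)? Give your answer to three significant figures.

ΣG = 1/2.57 + 1/7.83 + 1/4.64 + 1/31.7 = 0.7639.
By the current-divider rule, I = I_s · G_k/ΣG = 6.22 × 0.5094 = 3.168 mA.

I ≈ 3.17 mA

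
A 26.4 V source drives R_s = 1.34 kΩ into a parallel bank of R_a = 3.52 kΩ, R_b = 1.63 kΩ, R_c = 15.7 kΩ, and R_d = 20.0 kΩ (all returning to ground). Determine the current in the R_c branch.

I ≈ 0.714 mA

Equivalent of the parallel group: R_p = 0.9888 kΩ.
V_A by voltage divider: V_A = 26.4 × 0.9888/(1.34 + 0.9888) = 11.21 V.
I(R_c) = V_A / R_c = 11.21/15.7 = 0.7140 mA.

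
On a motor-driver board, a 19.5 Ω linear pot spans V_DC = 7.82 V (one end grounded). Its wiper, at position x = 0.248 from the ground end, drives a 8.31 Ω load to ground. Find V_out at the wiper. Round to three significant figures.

V_out ≈ 1.35 V

The pot divides into 14.66 Ω above the wiper and 4.836 Ω below.
R_L loads the lower segment: effective lower R = 3.057 Ω.
V_out = 7.82 × 3.057/(14.66 + 3.057) = 1.349 V.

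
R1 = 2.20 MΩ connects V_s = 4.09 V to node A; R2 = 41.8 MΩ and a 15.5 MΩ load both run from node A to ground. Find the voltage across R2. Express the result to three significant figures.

V_out ≈ 3.42 V

R2 ‖ R_L = (41.8 × 15.5)/(41.8 + 15.5) = 11.31 MΩ.
Then V_out = V_s · R2'/(R1 + R2') = 4.09 × 11.31/13.51 = 3.424 V.
(Unloaded it would be 3.89 V; the load pulls it down.)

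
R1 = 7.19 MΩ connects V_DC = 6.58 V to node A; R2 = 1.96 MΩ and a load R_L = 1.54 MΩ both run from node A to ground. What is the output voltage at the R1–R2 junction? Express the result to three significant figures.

V_out ≈ 0.705 V

R2 ‖ R_L = (1.96 × 1.54)/(1.96 + 1.54) = 0.8624 MΩ.
Voltage divider with the loaded lower leg: V_out = 6.58 × 0.8624/(7.19 + 0.8624) = 6.58 × 0.1071 = 0.7047 V.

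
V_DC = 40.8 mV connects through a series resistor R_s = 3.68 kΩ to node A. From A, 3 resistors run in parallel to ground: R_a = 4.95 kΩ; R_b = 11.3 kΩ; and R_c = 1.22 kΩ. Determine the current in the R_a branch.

Parallel bank: R_p = 1/(1/4.95 + 1/11.3 + 1/1.22) = 0.9007 kΩ.
Node voltage V_A = V_DC · R_p/(R_s + R_p) = 40.8 × 0.1966 = 8.023 mV.
Branch current I = V_A/R_a = 8.023/4.95 = 1.621 µA.
(Check via current divider: I_total = 8.907 µA; share G_k/ΣG = 0.1820 → same result.)

I ≈ 1.62 µA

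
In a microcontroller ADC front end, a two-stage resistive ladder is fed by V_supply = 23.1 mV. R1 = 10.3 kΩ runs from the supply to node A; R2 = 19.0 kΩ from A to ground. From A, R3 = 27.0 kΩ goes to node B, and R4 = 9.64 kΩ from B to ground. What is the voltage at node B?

Looking into the second stage from A: R3 + R4 = 36.64 kΩ appears in parallel with R2.
R2 ‖ (R3+R4) = 12.51 kΩ.
So V_A = 23.1 × 0.5485 = 12.67 mV.
Then the unloaded second divider: V_B = V_A × R4/(R3+R4) = 12.67 × 0.2631 = 3.333 mV.

V_B ≈ 3.33 mV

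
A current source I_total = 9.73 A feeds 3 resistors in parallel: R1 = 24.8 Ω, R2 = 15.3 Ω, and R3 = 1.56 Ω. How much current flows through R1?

Conductances: ΣG = 1/24.8 + 1/15.3 + 1/1.56 = 0.7467 (1/Ω).
Current divider: I(R1) = I_total · G_k/ΣG = 9.73 × (0.04032/0.7467) = 9.73 × 0.05400 = 0.5254 A.

I ≈ 0.525 A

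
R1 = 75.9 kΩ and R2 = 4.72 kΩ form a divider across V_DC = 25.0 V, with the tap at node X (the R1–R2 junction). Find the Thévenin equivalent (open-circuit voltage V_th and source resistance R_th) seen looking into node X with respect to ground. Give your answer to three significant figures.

V_th ≈ 1.46 V, R_th ≈ 4.44 kΩ

Open-circuit (no load on X): V_th = V_DC · R2/(R1 + R2) = 25.0 × 4.72/(75.90 + 4.72) = 1.464 V.
Zeroing V_DC shorts the top of R1 to ground, so R_th = R1 ‖ R2 = 4.444 kΩ.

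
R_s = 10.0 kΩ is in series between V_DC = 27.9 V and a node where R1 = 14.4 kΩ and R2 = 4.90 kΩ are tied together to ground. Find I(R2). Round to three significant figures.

Equivalent of the parallel group: R_p = 3.656 kΩ.
Node voltage V_A = V_DC · R_p/(R_s + R_p) = 27.9 × 0.2677 = 7.469 V.
Branch current I = V_A/R2 = 7.469/4.90 = 1.524 mA.
(Check via current divider: I_total = 2.043 mA; share G_k/ΣG = 0.7461 → same result.)

I ≈ 1.52 mA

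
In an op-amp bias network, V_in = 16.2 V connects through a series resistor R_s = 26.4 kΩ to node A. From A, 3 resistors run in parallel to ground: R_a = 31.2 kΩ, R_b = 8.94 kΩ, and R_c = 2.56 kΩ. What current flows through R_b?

Parallel bank: R_p = 1/(1/31.2 + 1/8.94 + 1/2.56) = 1.871 kΩ.
V_A by voltage divider: V_A = 16.2 × 1.871/(26.4 + 1.871) = 1.072 V.
Branch current I = V_A/R_b = 1.072/8.94 = 0.1199 mA.

I ≈ 0.120 mA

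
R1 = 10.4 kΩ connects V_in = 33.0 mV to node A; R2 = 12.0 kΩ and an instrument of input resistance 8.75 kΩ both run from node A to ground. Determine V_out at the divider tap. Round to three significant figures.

V_out ≈ 10.8 mV

R2 ‖ R_L = (12.0 × 8.75)/(12.0 + 8.75) = 5.060 kΩ.
Voltage divider with the loaded lower leg: V_out = 33.0 × 5.060/(10.4 + 5.060) = 33.0 × 0.3273 = 10.80 mV.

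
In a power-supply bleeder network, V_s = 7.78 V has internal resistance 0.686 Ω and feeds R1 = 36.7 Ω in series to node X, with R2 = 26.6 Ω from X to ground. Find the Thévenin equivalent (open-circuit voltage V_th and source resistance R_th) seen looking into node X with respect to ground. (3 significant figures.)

V_th ≈ 3.23 V, R_th ≈ 15.5 Ω

R1' = 0.686 + 36.7 = 37.39 Ω (source resistance + R1).
With X open, the divider is unloaded: V_th = 7.78 × 26.6/63.99 = 3.234 V.
With V_s suppressed (replaced by a short), R_th = R1' ‖ R2 = (37.39 × 26.6)/(37.39 + 26.6) = 15.54 Ω.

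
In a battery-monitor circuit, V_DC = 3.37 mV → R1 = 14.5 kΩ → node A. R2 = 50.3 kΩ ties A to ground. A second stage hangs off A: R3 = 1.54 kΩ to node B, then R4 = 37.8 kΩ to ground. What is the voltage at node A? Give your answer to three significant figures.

Node A sees R2 in parallel with the series input of stage 2, R3 + R4 = 39.34 kΩ.
R2 ‖ (R3+R4) = 22.07 kΩ.
V_A = 3.37 × 22.07/(14.5 + 22.07) = 2.034 mV.

V_A ≈ 2.03 mV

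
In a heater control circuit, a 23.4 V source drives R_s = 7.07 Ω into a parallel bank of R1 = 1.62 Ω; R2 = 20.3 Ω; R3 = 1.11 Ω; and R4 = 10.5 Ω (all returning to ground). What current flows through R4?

Combine the parallel branches: R_p = (1/1.62 + 1/20.3 + 1/1.11 + 1/10.5)⁻¹ = 0.6014 Ω.
V_A = 23.4 × 0.6014/7.671 = 1.835 V.
Branch current I = V_A/R4 = 1.835/10.5 = 0.1747 A.

I ≈ 0.175 A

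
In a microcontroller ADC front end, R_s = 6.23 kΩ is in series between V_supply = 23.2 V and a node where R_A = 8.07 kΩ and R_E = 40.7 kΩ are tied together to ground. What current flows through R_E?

I ≈ 0.296 mA

Combine the parallel branches: R_p = (1/8.07 + 1/40.7)⁻¹ = 6.735 kΩ.
V_A = 23.2 × 6.735/12.96 = 12.05 V.
Branch current I = V_A/R_E = 12.05/40.7 = 0.2961 mA.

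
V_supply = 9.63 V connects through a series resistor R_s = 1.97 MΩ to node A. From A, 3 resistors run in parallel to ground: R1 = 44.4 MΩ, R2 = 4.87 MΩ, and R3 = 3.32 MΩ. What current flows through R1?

I ≈ 0.106 µA

Combine the parallel branches: R_p = (1/44.4 + 1/4.87 + 1/3.32)⁻¹ = 1.890 MΩ.
V_A by voltage divider: V_A = 9.63 × 1.890/(1.97 + 1.890) = 4.715 V.
Branch current I = V_A/R1 = 4.715/44.4 = 0.1062 µA.
(Check via current divider: I_total = 2.495 µA; share G_k/ΣG = 0.04257 → same result.)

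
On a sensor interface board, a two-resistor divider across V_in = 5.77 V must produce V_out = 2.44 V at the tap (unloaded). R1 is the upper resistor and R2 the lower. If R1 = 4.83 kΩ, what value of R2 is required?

V_out/V_in = R2/(R1+R2) = 0.4229.
So R2 = R1 · V_out/(V_in − V_out) = 4.83 × 2.44/(5.77 − 2.44) = 4.83 × 0.7327 = 3.539 kΩ.

R2 ≈ 3.54 kΩ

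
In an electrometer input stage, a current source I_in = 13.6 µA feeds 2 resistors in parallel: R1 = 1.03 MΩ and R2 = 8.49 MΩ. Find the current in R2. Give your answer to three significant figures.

With just two branches, the current splits inversely with resistance.
I(R2) = 13.6 × 1.03/(1.03 + 8.49) = 13.6 × 0.1082 = 1.471 µA.

I ≈ 1.47 µA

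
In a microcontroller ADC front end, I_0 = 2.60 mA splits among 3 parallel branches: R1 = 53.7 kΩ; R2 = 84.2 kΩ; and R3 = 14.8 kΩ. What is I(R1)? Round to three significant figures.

ΣG = 1/53.7 + 1/84.2 + 1/14.8 = 0.09807.
By the current-divider rule, I = I_0 · G_k/ΣG = 2.60 × 0.1899 = 0.4937 mA.

I ≈ 0.494 mA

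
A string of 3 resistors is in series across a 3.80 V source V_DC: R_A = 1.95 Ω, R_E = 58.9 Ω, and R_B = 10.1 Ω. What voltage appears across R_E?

V ≈ 3.15 V

Total series resistance ΣR = 1.95 + 58.9 + 10.1 = 70.95 Ω.
By the voltage-divider rule, V = 3.80 × 58.90/70.95 = 3.155 V.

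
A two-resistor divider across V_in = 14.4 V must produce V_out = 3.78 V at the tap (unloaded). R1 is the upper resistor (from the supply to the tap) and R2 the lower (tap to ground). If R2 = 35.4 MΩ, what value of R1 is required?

Required fraction k = V_out/V_in = 0.2625.
So R1 = R2 · (V_in/V_out − 1) = 35.4 × (14.4/3.78 − 1) = 35.4 × 2.810 = 99.46 MΩ.

R1 ≈ 99.5 MΩ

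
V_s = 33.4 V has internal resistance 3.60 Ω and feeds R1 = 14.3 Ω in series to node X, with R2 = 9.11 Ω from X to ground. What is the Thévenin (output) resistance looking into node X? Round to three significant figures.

R_th ≈ 6.04 Ω

R1' = 3.60 + 14.3 = 17.90 Ω (source resistance + R1).
Looking into X with the source shorted: R_th = R1'·R2/(R1'+R2) = 17.90 × 9.11/27.01 = 6.037 Ω.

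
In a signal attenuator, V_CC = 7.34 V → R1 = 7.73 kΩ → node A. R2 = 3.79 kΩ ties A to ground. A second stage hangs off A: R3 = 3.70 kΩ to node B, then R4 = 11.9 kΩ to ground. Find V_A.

Node A sees R2 in parallel with the series input of stage 2, R3 + R4 = 15.60 kΩ.
Effective lower resistance at A: R2 ‖ 15.60 = 3.049 kΩ.
First divider: V_A = V_CC · 3.049/(7.73 + 3.049) = 2.076 V.

V_A ≈ 2.08 V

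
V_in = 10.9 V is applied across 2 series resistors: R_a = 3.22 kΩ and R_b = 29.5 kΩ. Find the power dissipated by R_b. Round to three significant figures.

P ≈ 3.27 mW

Series current I = V_in/ΣR = 10.9/32.72 = 0.3331 mA.
P(R_b) = I²·R_b = (0.3331)² × 29.5 = 3.274 mW.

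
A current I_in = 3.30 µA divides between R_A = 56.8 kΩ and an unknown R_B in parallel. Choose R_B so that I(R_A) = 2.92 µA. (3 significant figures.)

In a two-way split, I_A/I_in = R_B/(R_A + R_B).
With f = 0.8848, R_B = R_A · f/(1−f) = 56.8 × 7.684 = 436.5 kΩ.

R_B ≈ 436 kΩ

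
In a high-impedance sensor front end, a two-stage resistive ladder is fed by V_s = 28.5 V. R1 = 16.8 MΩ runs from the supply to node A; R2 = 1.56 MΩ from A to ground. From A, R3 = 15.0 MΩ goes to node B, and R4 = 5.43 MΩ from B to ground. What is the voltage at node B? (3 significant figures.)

V_B ≈ 0.602 V

Looking into the second stage from A: R3 + R4 = 20.43 MΩ appears in parallel with R2.
R2 ‖ (R3+R4) = 1.449 MΩ.
First divider: V_A = V_s · 1.449/(16.8 + 1.449) = 2.263 V.
V_B = V_A × 0.2658 = 0.6016 V.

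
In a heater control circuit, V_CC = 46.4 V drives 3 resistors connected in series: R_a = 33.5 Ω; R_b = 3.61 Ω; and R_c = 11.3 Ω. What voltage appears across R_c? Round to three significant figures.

V ≈ 10.8 V

ΣR = 33.5 + 3.61 + 11.3 = 48.41 Ω.
Voltage divider: V = V_CC · (11.30 / 48.41) = 46.4 × 0.2334 = 10.83 V.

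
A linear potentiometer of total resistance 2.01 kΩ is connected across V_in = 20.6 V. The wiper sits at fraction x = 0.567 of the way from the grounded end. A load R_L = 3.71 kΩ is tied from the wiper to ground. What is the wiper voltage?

Split the track: R_lower = x·R_p = 1.140 kΩ, R_upper = (1−x)·R_p = 0.8703 kΩ.
Lower segment in parallel with the load: 1.140 ‖ 3.71 = 0.8718 kΩ.
V_out = 20.6 × 0.8718/(0.8703 + 0.8718) = 10.31 V.
(Unloaded: V_out = x·V_in = 11.7 V.)

V_out ≈ 10.3 V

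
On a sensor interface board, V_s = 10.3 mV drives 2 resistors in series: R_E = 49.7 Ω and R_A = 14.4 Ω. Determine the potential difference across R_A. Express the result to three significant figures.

V ≈ 2.31 mV

Series total: ΣR = 49.7 + 14.4 = 64.10 Ω.
Voltage divider: V = V_s · (14.40 / 64.10) = 10.3 × 0.2246 = 2.314 mV.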